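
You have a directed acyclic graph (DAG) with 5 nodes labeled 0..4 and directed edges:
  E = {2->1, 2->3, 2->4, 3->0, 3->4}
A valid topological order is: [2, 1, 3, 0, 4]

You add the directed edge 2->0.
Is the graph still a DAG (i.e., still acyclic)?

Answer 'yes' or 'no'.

Given toposort: [2, 1, 3, 0, 4]
Position of 2: index 0; position of 0: index 3
New edge 2->0: forward
Forward edge: respects the existing order. Still a DAG, same toposort still valid.
Still a DAG? yes

Answer: yes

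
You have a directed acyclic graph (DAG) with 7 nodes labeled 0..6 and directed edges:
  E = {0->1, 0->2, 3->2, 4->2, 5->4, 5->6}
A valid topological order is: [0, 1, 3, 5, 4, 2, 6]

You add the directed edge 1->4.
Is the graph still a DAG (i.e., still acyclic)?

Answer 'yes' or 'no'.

Answer: yes

Derivation:
Given toposort: [0, 1, 3, 5, 4, 2, 6]
Position of 1: index 1; position of 4: index 4
New edge 1->4: forward
Forward edge: respects the existing order. Still a DAG, same toposort still valid.
Still a DAG? yes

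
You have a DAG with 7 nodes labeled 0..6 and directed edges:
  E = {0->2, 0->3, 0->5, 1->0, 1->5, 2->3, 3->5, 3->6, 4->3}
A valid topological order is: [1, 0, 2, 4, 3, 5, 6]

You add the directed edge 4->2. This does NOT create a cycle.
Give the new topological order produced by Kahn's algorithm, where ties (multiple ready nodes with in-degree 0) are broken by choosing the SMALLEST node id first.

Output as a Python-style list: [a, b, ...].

Answer: [1, 0, 4, 2, 3, 5, 6]

Derivation:
Old toposort: [1, 0, 2, 4, 3, 5, 6]
Added edge: 4->2
Position of 4 (3) > position of 2 (2). Must reorder: 4 must now come before 2.
Run Kahn's algorithm (break ties by smallest node id):
  initial in-degrees: [1, 0, 2, 3, 0, 3, 1]
  ready (indeg=0): [1, 4]
  pop 1: indeg[0]->0; indeg[5]->2 | ready=[0, 4] | order so far=[1]
  pop 0: indeg[2]->1; indeg[3]->2; indeg[5]->1 | ready=[4] | order so far=[1, 0]
  pop 4: indeg[2]->0; indeg[3]->1 | ready=[2] | order so far=[1, 0, 4]
  pop 2: indeg[3]->0 | ready=[3] | order so far=[1, 0, 4, 2]
  pop 3: indeg[5]->0; indeg[6]->0 | ready=[5, 6] | order so far=[1, 0, 4, 2, 3]
  pop 5: no out-edges | ready=[6] | order so far=[1, 0, 4, 2, 3, 5]
  pop 6: no out-edges | ready=[] | order so far=[1, 0, 4, 2, 3, 5, 6]
  Result: [1, 0, 4, 2, 3, 5, 6]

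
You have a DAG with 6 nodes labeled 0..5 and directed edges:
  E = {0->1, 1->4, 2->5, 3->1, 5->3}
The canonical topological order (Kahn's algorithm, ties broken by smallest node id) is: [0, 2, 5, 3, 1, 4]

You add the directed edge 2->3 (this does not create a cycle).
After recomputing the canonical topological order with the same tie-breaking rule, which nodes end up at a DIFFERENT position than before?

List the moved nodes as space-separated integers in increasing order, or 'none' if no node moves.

Answer: none

Derivation:
Old toposort: [0, 2, 5, 3, 1, 4]
Added edge 2->3
Recompute Kahn (smallest-id tiebreak):
  initial in-degrees: [0, 2, 0, 2, 1, 1]
  ready (indeg=0): [0, 2]
  pop 0: indeg[1]->1 | ready=[2] | order so far=[0]
  pop 2: indeg[3]->1; indeg[5]->0 | ready=[5] | order so far=[0, 2]
  pop 5: indeg[3]->0 | ready=[3] | order so far=[0, 2, 5]
  pop 3: indeg[1]->0 | ready=[1] | order so far=[0, 2, 5, 3]
  pop 1: indeg[4]->0 | ready=[4] | order so far=[0, 2, 5, 3, 1]
  pop 4: no out-edges | ready=[] | order so far=[0, 2, 5, 3, 1, 4]
New canonical toposort: [0, 2, 5, 3, 1, 4]
Compare positions:
  Node 0: index 0 -> 0 (same)
  Node 1: index 4 -> 4 (same)
  Node 2: index 1 -> 1 (same)
  Node 3: index 3 -> 3 (same)
  Node 4: index 5 -> 5 (same)
  Node 5: index 2 -> 2 (same)
Nodes that changed position: none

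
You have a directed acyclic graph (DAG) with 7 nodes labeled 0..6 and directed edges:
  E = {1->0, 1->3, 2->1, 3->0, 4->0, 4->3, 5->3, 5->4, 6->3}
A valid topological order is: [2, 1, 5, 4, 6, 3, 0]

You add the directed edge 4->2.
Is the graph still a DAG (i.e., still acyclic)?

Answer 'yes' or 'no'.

Answer: yes

Derivation:
Given toposort: [2, 1, 5, 4, 6, 3, 0]
Position of 4: index 3; position of 2: index 0
New edge 4->2: backward (u after v in old order)
Backward edge: old toposort is now invalid. Check if this creates a cycle.
Does 2 already reach 4? Reachable from 2: [0, 1, 2, 3]. NO -> still a DAG (reorder needed).
Still a DAG? yes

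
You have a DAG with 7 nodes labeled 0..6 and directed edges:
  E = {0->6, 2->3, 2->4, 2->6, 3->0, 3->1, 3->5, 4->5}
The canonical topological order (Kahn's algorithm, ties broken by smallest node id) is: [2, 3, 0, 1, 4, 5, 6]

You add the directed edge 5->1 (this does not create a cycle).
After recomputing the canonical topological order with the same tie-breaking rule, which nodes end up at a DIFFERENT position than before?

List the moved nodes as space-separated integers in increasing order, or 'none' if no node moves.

Answer: 1 4 5

Derivation:
Old toposort: [2, 3, 0, 1, 4, 5, 6]
Added edge 5->1
Recompute Kahn (smallest-id tiebreak):
  initial in-degrees: [1, 2, 0, 1, 1, 2, 2]
  ready (indeg=0): [2]
  pop 2: indeg[3]->0; indeg[4]->0; indeg[6]->1 | ready=[3, 4] | order so far=[2]
  pop 3: indeg[0]->0; indeg[1]->1; indeg[5]->1 | ready=[0, 4] | order so far=[2, 3]
  pop 0: indeg[6]->0 | ready=[4, 6] | order so far=[2, 3, 0]
  pop 4: indeg[5]->0 | ready=[5, 6] | order so far=[2, 3, 0, 4]
  pop 5: indeg[1]->0 | ready=[1, 6] | order so far=[2, 3, 0, 4, 5]
  pop 1: no out-edges | ready=[6] | order so far=[2, 3, 0, 4, 5, 1]
  pop 6: no out-edges | ready=[] | order so far=[2, 3, 0, 4, 5, 1, 6]
New canonical toposort: [2, 3, 0, 4, 5, 1, 6]
Compare positions:
  Node 0: index 2 -> 2 (same)
  Node 1: index 3 -> 5 (moved)
  Node 2: index 0 -> 0 (same)
  Node 3: index 1 -> 1 (same)
  Node 4: index 4 -> 3 (moved)
  Node 5: index 5 -> 4 (moved)
  Node 6: index 6 -> 6 (same)
Nodes that changed position: 1 4 5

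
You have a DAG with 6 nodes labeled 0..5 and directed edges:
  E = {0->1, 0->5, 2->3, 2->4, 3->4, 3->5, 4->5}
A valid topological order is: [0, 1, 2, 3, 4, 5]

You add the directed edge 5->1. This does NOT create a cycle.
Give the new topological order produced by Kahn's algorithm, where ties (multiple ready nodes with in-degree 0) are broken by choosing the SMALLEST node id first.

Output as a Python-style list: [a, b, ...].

Answer: [0, 2, 3, 4, 5, 1]

Derivation:
Old toposort: [0, 1, 2, 3, 4, 5]
Added edge: 5->1
Position of 5 (5) > position of 1 (1). Must reorder: 5 must now come before 1.
Run Kahn's algorithm (break ties by smallest node id):
  initial in-degrees: [0, 2, 0, 1, 2, 3]
  ready (indeg=0): [0, 2]
  pop 0: indeg[1]->1; indeg[5]->2 | ready=[2] | order so far=[0]
  pop 2: indeg[3]->0; indeg[4]->1 | ready=[3] | order so far=[0, 2]
  pop 3: indeg[4]->0; indeg[5]->1 | ready=[4] | order so far=[0, 2, 3]
  pop 4: indeg[5]->0 | ready=[5] | order so far=[0, 2, 3, 4]
  pop 5: indeg[1]->0 | ready=[1] | order so far=[0, 2, 3, 4, 5]
  pop 1: no out-edges | ready=[] | order so far=[0, 2, 3, 4, 5, 1]
  Result: [0, 2, 3, 4, 5, 1]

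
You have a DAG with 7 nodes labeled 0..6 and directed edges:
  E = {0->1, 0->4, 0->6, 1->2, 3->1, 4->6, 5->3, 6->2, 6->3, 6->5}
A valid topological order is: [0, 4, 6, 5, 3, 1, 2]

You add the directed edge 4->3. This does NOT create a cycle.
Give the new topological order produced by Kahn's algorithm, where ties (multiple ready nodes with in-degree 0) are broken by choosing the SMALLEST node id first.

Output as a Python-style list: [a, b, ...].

Old toposort: [0, 4, 6, 5, 3, 1, 2]
Added edge: 4->3
Position of 4 (1) < position of 3 (4). Old order still valid.
Run Kahn's algorithm (break ties by smallest node id):
  initial in-degrees: [0, 2, 2, 3, 1, 1, 2]
  ready (indeg=0): [0]
  pop 0: indeg[1]->1; indeg[4]->0; indeg[6]->1 | ready=[4] | order so far=[0]
  pop 4: indeg[3]->2; indeg[6]->0 | ready=[6] | order so far=[0, 4]
  pop 6: indeg[2]->1; indeg[3]->1; indeg[5]->0 | ready=[5] | order so far=[0, 4, 6]
  pop 5: indeg[3]->0 | ready=[3] | order so far=[0, 4, 6, 5]
  pop 3: indeg[1]->0 | ready=[1] | order so far=[0, 4, 6, 5, 3]
  pop 1: indeg[2]->0 | ready=[2] | order so far=[0, 4, 6, 5, 3, 1]
  pop 2: no out-edges | ready=[] | order so far=[0, 4, 6, 5, 3, 1, 2]
  Result: [0, 4, 6, 5, 3, 1, 2]

Answer: [0, 4, 6, 5, 3, 1, 2]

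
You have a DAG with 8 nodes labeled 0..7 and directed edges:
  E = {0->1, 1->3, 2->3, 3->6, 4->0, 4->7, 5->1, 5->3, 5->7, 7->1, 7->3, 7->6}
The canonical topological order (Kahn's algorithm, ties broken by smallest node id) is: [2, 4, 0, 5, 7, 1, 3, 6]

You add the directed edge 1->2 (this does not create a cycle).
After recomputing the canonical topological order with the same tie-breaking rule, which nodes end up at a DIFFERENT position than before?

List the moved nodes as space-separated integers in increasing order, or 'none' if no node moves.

Answer: 0 1 2 4 5 7

Derivation:
Old toposort: [2, 4, 0, 5, 7, 1, 3, 6]
Added edge 1->2
Recompute Kahn (smallest-id tiebreak):
  initial in-degrees: [1, 3, 1, 4, 0, 0, 2, 2]
  ready (indeg=0): [4, 5]
  pop 4: indeg[0]->0; indeg[7]->1 | ready=[0, 5] | order so far=[4]
  pop 0: indeg[1]->2 | ready=[5] | order so far=[4, 0]
  pop 5: indeg[1]->1; indeg[3]->3; indeg[7]->0 | ready=[7] | order so far=[4, 0, 5]
  pop 7: indeg[1]->0; indeg[3]->2; indeg[6]->1 | ready=[1] | order so far=[4, 0, 5, 7]
  pop 1: indeg[2]->0; indeg[3]->1 | ready=[2] | order so far=[4, 0, 5, 7, 1]
  pop 2: indeg[3]->0 | ready=[3] | order so far=[4, 0, 5, 7, 1, 2]
  pop 3: indeg[6]->0 | ready=[6] | order so far=[4, 0, 5, 7, 1, 2, 3]
  pop 6: no out-edges | ready=[] | order so far=[4, 0, 5, 7, 1, 2, 3, 6]
New canonical toposort: [4, 0, 5, 7, 1, 2, 3, 6]
Compare positions:
  Node 0: index 2 -> 1 (moved)
  Node 1: index 5 -> 4 (moved)
  Node 2: index 0 -> 5 (moved)
  Node 3: index 6 -> 6 (same)
  Node 4: index 1 -> 0 (moved)
  Node 5: index 3 -> 2 (moved)
  Node 6: index 7 -> 7 (same)
  Node 7: index 4 -> 3 (moved)
Nodes that changed position: 0 1 2 4 5 7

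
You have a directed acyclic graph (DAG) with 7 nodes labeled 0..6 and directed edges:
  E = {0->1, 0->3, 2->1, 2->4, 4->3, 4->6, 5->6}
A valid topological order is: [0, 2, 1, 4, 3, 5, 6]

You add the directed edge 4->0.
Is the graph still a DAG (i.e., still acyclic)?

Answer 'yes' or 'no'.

Answer: yes

Derivation:
Given toposort: [0, 2, 1, 4, 3, 5, 6]
Position of 4: index 3; position of 0: index 0
New edge 4->0: backward (u after v in old order)
Backward edge: old toposort is now invalid. Check if this creates a cycle.
Does 0 already reach 4? Reachable from 0: [0, 1, 3]. NO -> still a DAG (reorder needed).
Still a DAG? yes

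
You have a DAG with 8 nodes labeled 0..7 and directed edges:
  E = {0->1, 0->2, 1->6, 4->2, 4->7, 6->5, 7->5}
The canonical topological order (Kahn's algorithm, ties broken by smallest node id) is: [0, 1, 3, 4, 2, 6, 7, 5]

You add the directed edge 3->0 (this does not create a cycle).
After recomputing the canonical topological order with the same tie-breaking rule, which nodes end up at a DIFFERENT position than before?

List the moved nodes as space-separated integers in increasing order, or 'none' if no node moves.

Answer: 0 1 3

Derivation:
Old toposort: [0, 1, 3, 4, 2, 6, 7, 5]
Added edge 3->0
Recompute Kahn (smallest-id tiebreak):
  initial in-degrees: [1, 1, 2, 0, 0, 2, 1, 1]
  ready (indeg=0): [3, 4]
  pop 3: indeg[0]->0 | ready=[0, 4] | order so far=[3]
  pop 0: indeg[1]->0; indeg[2]->1 | ready=[1, 4] | order so far=[3, 0]
  pop 1: indeg[6]->0 | ready=[4, 6] | order so far=[3, 0, 1]
  pop 4: indeg[2]->0; indeg[7]->0 | ready=[2, 6, 7] | order so far=[3, 0, 1, 4]
  pop 2: no out-edges | ready=[6, 7] | order so far=[3, 0, 1, 4, 2]
  pop 6: indeg[5]->1 | ready=[7] | order so far=[3, 0, 1, 4, 2, 6]
  pop 7: indeg[5]->0 | ready=[5] | order so far=[3, 0, 1, 4, 2, 6, 7]
  pop 5: no out-edges | ready=[] | order so far=[3, 0, 1, 4, 2, 6, 7, 5]
New canonical toposort: [3, 0, 1, 4, 2, 6, 7, 5]
Compare positions:
  Node 0: index 0 -> 1 (moved)
  Node 1: index 1 -> 2 (moved)
  Node 2: index 4 -> 4 (same)
  Node 3: index 2 -> 0 (moved)
  Node 4: index 3 -> 3 (same)
  Node 5: index 7 -> 7 (same)
  Node 6: index 5 -> 5 (same)
  Node 7: index 6 -> 6 (same)
Nodes that changed position: 0 1 3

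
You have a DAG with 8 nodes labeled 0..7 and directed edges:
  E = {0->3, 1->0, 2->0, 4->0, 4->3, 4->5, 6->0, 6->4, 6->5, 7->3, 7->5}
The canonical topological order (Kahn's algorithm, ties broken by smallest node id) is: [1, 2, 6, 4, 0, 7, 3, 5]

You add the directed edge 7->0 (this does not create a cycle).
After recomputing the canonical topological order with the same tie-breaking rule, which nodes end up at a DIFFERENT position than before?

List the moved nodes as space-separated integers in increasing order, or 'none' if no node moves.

Old toposort: [1, 2, 6, 4, 0, 7, 3, 5]
Added edge 7->0
Recompute Kahn (smallest-id tiebreak):
  initial in-degrees: [5, 0, 0, 3, 1, 3, 0, 0]
  ready (indeg=0): [1, 2, 6, 7]
  pop 1: indeg[0]->4 | ready=[2, 6, 7] | order so far=[1]
  pop 2: indeg[0]->3 | ready=[6, 7] | order so far=[1, 2]
  pop 6: indeg[0]->2; indeg[4]->0; indeg[5]->2 | ready=[4, 7] | order so far=[1, 2, 6]
  pop 4: indeg[0]->1; indeg[3]->2; indeg[5]->1 | ready=[7] | order so far=[1, 2, 6, 4]
  pop 7: indeg[0]->0; indeg[3]->1; indeg[5]->0 | ready=[0, 5] | order so far=[1, 2, 6, 4, 7]
  pop 0: indeg[3]->0 | ready=[3, 5] | order so far=[1, 2, 6, 4, 7, 0]
  pop 3: no out-edges | ready=[5] | order so far=[1, 2, 6, 4, 7, 0, 3]
  pop 5: no out-edges | ready=[] | order so far=[1, 2, 6, 4, 7, 0, 3, 5]
New canonical toposort: [1, 2, 6, 4, 7, 0, 3, 5]
Compare positions:
  Node 0: index 4 -> 5 (moved)
  Node 1: index 0 -> 0 (same)
  Node 2: index 1 -> 1 (same)
  Node 3: index 6 -> 6 (same)
  Node 4: index 3 -> 3 (same)
  Node 5: index 7 -> 7 (same)
  Node 6: index 2 -> 2 (same)
  Node 7: index 5 -> 4 (moved)
Nodes that changed position: 0 7

Answer: 0 7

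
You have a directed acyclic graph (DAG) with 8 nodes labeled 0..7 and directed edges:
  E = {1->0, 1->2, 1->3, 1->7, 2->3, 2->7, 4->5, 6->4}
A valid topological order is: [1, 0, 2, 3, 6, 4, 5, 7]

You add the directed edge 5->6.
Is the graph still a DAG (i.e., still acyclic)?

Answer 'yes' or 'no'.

Answer: no

Derivation:
Given toposort: [1, 0, 2, 3, 6, 4, 5, 7]
Position of 5: index 6; position of 6: index 4
New edge 5->6: backward (u after v in old order)
Backward edge: old toposort is now invalid. Check if this creates a cycle.
Does 6 already reach 5? Reachable from 6: [4, 5, 6]. YES -> cycle!
Still a DAG? no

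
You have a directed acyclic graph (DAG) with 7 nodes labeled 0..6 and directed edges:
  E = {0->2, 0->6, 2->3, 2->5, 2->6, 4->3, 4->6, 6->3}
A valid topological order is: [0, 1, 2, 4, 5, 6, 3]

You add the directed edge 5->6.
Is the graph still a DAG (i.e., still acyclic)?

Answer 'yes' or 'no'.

Answer: yes

Derivation:
Given toposort: [0, 1, 2, 4, 5, 6, 3]
Position of 5: index 4; position of 6: index 5
New edge 5->6: forward
Forward edge: respects the existing order. Still a DAG, same toposort still valid.
Still a DAG? yes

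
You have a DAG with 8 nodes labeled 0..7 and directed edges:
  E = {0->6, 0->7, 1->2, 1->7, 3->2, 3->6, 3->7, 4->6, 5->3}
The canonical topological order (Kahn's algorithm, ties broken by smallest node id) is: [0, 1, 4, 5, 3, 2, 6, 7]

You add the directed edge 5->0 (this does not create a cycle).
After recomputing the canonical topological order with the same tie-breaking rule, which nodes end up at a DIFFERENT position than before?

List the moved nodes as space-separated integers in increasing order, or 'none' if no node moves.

Old toposort: [0, 1, 4, 5, 3, 2, 6, 7]
Added edge 5->0
Recompute Kahn (smallest-id tiebreak):
  initial in-degrees: [1, 0, 2, 1, 0, 0, 3, 3]
  ready (indeg=0): [1, 4, 5]
  pop 1: indeg[2]->1; indeg[7]->2 | ready=[4, 5] | order so far=[1]
  pop 4: indeg[6]->2 | ready=[5] | order so far=[1, 4]
  pop 5: indeg[0]->0; indeg[3]->0 | ready=[0, 3] | order so far=[1, 4, 5]
  pop 0: indeg[6]->1; indeg[7]->1 | ready=[3] | order so far=[1, 4, 5, 0]
  pop 3: indeg[2]->0; indeg[6]->0; indeg[7]->0 | ready=[2, 6, 7] | order so far=[1, 4, 5, 0, 3]
  pop 2: no out-edges | ready=[6, 7] | order so far=[1, 4, 5, 0, 3, 2]
  pop 6: no out-edges | ready=[7] | order so far=[1, 4, 5, 0, 3, 2, 6]
  pop 7: no out-edges | ready=[] | order so far=[1, 4, 5, 0, 3, 2, 6, 7]
New canonical toposort: [1, 4, 5, 0, 3, 2, 6, 7]
Compare positions:
  Node 0: index 0 -> 3 (moved)
  Node 1: index 1 -> 0 (moved)
  Node 2: index 5 -> 5 (same)
  Node 3: index 4 -> 4 (same)
  Node 4: index 2 -> 1 (moved)
  Node 5: index 3 -> 2 (moved)
  Node 6: index 6 -> 6 (same)
  Node 7: index 7 -> 7 (same)
Nodes that changed position: 0 1 4 5

Answer: 0 1 4 5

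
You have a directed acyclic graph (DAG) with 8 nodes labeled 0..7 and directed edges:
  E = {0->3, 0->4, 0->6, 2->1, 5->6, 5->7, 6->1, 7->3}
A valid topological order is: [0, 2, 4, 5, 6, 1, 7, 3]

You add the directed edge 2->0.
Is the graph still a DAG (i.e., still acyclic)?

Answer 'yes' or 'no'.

Given toposort: [0, 2, 4, 5, 6, 1, 7, 3]
Position of 2: index 1; position of 0: index 0
New edge 2->0: backward (u after v in old order)
Backward edge: old toposort is now invalid. Check if this creates a cycle.
Does 0 already reach 2? Reachable from 0: [0, 1, 3, 4, 6]. NO -> still a DAG (reorder needed).
Still a DAG? yes

Answer: yes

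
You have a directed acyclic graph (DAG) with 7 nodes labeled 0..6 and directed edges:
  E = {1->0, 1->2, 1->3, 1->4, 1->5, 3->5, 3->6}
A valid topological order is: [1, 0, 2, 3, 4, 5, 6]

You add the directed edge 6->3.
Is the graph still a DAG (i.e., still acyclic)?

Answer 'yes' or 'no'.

Answer: no

Derivation:
Given toposort: [1, 0, 2, 3, 4, 5, 6]
Position of 6: index 6; position of 3: index 3
New edge 6->3: backward (u after v in old order)
Backward edge: old toposort is now invalid. Check if this creates a cycle.
Does 3 already reach 6? Reachable from 3: [3, 5, 6]. YES -> cycle!
Still a DAG? no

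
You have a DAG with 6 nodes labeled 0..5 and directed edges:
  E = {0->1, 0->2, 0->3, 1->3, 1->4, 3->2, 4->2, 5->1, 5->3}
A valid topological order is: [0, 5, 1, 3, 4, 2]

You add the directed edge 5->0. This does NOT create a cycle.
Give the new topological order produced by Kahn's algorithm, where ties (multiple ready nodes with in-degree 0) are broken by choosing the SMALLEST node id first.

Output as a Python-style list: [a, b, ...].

Old toposort: [0, 5, 1, 3, 4, 2]
Added edge: 5->0
Position of 5 (1) > position of 0 (0). Must reorder: 5 must now come before 0.
Run Kahn's algorithm (break ties by smallest node id):
  initial in-degrees: [1, 2, 3, 3, 1, 0]
  ready (indeg=0): [5]
  pop 5: indeg[0]->0; indeg[1]->1; indeg[3]->2 | ready=[0] | order so far=[5]
  pop 0: indeg[1]->0; indeg[2]->2; indeg[3]->1 | ready=[1] | order so far=[5, 0]
  pop 1: indeg[3]->0; indeg[4]->0 | ready=[3, 4] | order so far=[5, 0, 1]
  pop 3: indeg[2]->1 | ready=[4] | order so far=[5, 0, 1, 3]
  pop 4: indeg[2]->0 | ready=[2] | order so far=[5, 0, 1, 3, 4]
  pop 2: no out-edges | ready=[] | order so far=[5, 0, 1, 3, 4, 2]
  Result: [5, 0, 1, 3, 4, 2]

Answer: [5, 0, 1, 3, 4, 2]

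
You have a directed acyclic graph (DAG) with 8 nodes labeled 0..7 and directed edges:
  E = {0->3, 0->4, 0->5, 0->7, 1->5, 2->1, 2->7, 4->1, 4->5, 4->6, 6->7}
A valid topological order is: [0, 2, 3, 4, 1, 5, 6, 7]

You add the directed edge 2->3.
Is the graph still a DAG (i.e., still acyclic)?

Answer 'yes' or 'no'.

Given toposort: [0, 2, 3, 4, 1, 5, 6, 7]
Position of 2: index 1; position of 3: index 2
New edge 2->3: forward
Forward edge: respects the existing order. Still a DAG, same toposort still valid.
Still a DAG? yes

Answer: yes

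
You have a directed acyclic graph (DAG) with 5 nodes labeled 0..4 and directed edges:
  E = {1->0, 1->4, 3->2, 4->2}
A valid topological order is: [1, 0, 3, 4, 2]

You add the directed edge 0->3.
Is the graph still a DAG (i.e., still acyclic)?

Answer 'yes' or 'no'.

Given toposort: [1, 0, 3, 4, 2]
Position of 0: index 1; position of 3: index 2
New edge 0->3: forward
Forward edge: respects the existing order. Still a DAG, same toposort still valid.
Still a DAG? yes

Answer: yes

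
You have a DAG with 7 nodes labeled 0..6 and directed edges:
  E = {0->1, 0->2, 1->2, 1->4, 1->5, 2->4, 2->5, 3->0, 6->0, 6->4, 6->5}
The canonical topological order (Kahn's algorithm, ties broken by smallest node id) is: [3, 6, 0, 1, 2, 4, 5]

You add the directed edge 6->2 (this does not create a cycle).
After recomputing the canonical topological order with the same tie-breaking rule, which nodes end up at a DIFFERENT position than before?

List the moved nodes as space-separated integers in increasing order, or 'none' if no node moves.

Old toposort: [3, 6, 0, 1, 2, 4, 5]
Added edge 6->2
Recompute Kahn (smallest-id tiebreak):
  initial in-degrees: [2, 1, 3, 0, 3, 3, 0]
  ready (indeg=0): [3, 6]
  pop 3: indeg[0]->1 | ready=[6] | order so far=[3]
  pop 6: indeg[0]->0; indeg[2]->2; indeg[4]->2; indeg[5]->2 | ready=[0] | order so far=[3, 6]
  pop 0: indeg[1]->0; indeg[2]->1 | ready=[1] | order so far=[3, 6, 0]
  pop 1: indeg[2]->0; indeg[4]->1; indeg[5]->1 | ready=[2] | order so far=[3, 6, 0, 1]
  pop 2: indeg[4]->0; indeg[5]->0 | ready=[4, 5] | order so far=[3, 6, 0, 1, 2]
  pop 4: no out-edges | ready=[5] | order so far=[3, 6, 0, 1, 2, 4]
  pop 5: no out-edges | ready=[] | order so far=[3, 6, 0, 1, 2, 4, 5]
New canonical toposort: [3, 6, 0, 1, 2, 4, 5]
Compare positions:
  Node 0: index 2 -> 2 (same)
  Node 1: index 3 -> 3 (same)
  Node 2: index 4 -> 4 (same)
  Node 3: index 0 -> 0 (same)
  Node 4: index 5 -> 5 (same)
  Node 5: index 6 -> 6 (same)
  Node 6: index 1 -> 1 (same)
Nodes that changed position: none

Answer: none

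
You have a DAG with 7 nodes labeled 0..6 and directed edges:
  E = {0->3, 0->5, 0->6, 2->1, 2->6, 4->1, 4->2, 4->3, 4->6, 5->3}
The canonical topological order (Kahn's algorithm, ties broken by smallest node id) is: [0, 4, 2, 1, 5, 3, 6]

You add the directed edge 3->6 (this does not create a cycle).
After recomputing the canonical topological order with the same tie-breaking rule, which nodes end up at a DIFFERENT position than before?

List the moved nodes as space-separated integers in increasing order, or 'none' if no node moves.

Old toposort: [0, 4, 2, 1, 5, 3, 6]
Added edge 3->6
Recompute Kahn (smallest-id tiebreak):
  initial in-degrees: [0, 2, 1, 3, 0, 1, 4]
  ready (indeg=0): [0, 4]
  pop 0: indeg[3]->2; indeg[5]->0; indeg[6]->3 | ready=[4, 5] | order so far=[0]
  pop 4: indeg[1]->1; indeg[2]->0; indeg[3]->1; indeg[6]->2 | ready=[2, 5] | order so far=[0, 4]
  pop 2: indeg[1]->0; indeg[6]->1 | ready=[1, 5] | order so far=[0, 4, 2]
  pop 1: no out-edges | ready=[5] | order so far=[0, 4, 2, 1]
  pop 5: indeg[3]->0 | ready=[3] | order so far=[0, 4, 2, 1, 5]
  pop 3: indeg[6]->0 | ready=[6] | order so far=[0, 4, 2, 1, 5, 3]
  pop 6: no out-edges | ready=[] | order so far=[0, 4, 2, 1, 5, 3, 6]
New canonical toposort: [0, 4, 2, 1, 5, 3, 6]
Compare positions:
  Node 0: index 0 -> 0 (same)
  Node 1: index 3 -> 3 (same)
  Node 2: index 2 -> 2 (same)
  Node 3: index 5 -> 5 (same)
  Node 4: index 1 -> 1 (same)
  Node 5: index 4 -> 4 (same)
  Node 6: index 6 -> 6 (same)
Nodes that changed position: none

Answer: none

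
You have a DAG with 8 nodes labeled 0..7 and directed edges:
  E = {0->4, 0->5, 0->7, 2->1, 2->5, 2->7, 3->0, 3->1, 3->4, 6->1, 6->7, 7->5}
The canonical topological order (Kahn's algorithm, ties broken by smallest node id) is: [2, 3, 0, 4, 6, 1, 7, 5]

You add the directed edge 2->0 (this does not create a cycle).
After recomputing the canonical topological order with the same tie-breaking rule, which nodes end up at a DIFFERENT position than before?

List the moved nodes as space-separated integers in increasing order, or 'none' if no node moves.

Answer: none

Derivation:
Old toposort: [2, 3, 0, 4, 6, 1, 7, 5]
Added edge 2->0
Recompute Kahn (smallest-id tiebreak):
  initial in-degrees: [2, 3, 0, 0, 2, 3, 0, 3]
  ready (indeg=0): [2, 3, 6]
  pop 2: indeg[0]->1; indeg[1]->2; indeg[5]->2; indeg[7]->2 | ready=[3, 6] | order so far=[2]
  pop 3: indeg[0]->0; indeg[1]->1; indeg[4]->1 | ready=[0, 6] | order so far=[2, 3]
  pop 0: indeg[4]->0; indeg[5]->1; indeg[7]->1 | ready=[4, 6] | order so far=[2, 3, 0]
  pop 4: no out-edges | ready=[6] | order so far=[2, 3, 0, 4]
  pop 6: indeg[1]->0; indeg[7]->0 | ready=[1, 7] | order so far=[2, 3, 0, 4, 6]
  pop 1: no out-edges | ready=[7] | order so far=[2, 3, 0, 4, 6, 1]
  pop 7: indeg[5]->0 | ready=[5] | order so far=[2, 3, 0, 4, 6, 1, 7]
  pop 5: no out-edges | ready=[] | order so far=[2, 3, 0, 4, 6, 1, 7, 5]
New canonical toposort: [2, 3, 0, 4, 6, 1, 7, 5]
Compare positions:
  Node 0: index 2 -> 2 (same)
  Node 1: index 5 -> 5 (same)
  Node 2: index 0 -> 0 (same)
  Node 3: index 1 -> 1 (same)
  Node 4: index 3 -> 3 (same)
  Node 5: index 7 -> 7 (same)
  Node 6: index 4 -> 4 (same)
  Node 7: index 6 -> 6 (same)
Nodes that changed position: none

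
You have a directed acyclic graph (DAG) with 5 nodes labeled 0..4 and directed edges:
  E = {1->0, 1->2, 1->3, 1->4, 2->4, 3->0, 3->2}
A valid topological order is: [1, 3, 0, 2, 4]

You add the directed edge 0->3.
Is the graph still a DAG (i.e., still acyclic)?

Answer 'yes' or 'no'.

Answer: no

Derivation:
Given toposort: [1, 3, 0, 2, 4]
Position of 0: index 2; position of 3: index 1
New edge 0->3: backward (u after v in old order)
Backward edge: old toposort is now invalid. Check if this creates a cycle.
Does 3 already reach 0? Reachable from 3: [0, 2, 3, 4]. YES -> cycle!
Still a DAG? no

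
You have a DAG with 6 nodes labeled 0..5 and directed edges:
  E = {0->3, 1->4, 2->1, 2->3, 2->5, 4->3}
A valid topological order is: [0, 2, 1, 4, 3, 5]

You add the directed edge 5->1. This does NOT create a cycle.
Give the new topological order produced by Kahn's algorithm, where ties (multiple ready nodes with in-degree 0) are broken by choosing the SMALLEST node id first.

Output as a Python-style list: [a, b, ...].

Old toposort: [0, 2, 1, 4, 3, 5]
Added edge: 5->1
Position of 5 (5) > position of 1 (2). Must reorder: 5 must now come before 1.
Run Kahn's algorithm (break ties by smallest node id):
  initial in-degrees: [0, 2, 0, 3, 1, 1]
  ready (indeg=0): [0, 2]
  pop 0: indeg[3]->2 | ready=[2] | order so far=[0]
  pop 2: indeg[1]->1; indeg[3]->1; indeg[5]->0 | ready=[5] | order so far=[0, 2]
  pop 5: indeg[1]->0 | ready=[1] | order so far=[0, 2, 5]
  pop 1: indeg[4]->0 | ready=[4] | order so far=[0, 2, 5, 1]
  pop 4: indeg[3]->0 | ready=[3] | order so far=[0, 2, 5, 1, 4]
  pop 3: no out-edges | ready=[] | order so far=[0, 2, 5, 1, 4, 3]
  Result: [0, 2, 5, 1, 4, 3]

Answer: [0, 2, 5, 1, 4, 3]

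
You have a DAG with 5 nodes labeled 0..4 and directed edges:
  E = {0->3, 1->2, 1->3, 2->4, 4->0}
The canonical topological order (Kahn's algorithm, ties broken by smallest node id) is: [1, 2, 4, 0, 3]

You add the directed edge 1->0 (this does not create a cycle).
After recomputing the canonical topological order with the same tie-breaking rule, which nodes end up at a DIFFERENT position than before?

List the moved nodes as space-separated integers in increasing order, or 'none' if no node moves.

Answer: none

Derivation:
Old toposort: [1, 2, 4, 0, 3]
Added edge 1->0
Recompute Kahn (smallest-id tiebreak):
  initial in-degrees: [2, 0, 1, 2, 1]
  ready (indeg=0): [1]
  pop 1: indeg[0]->1; indeg[2]->0; indeg[3]->1 | ready=[2] | order so far=[1]
  pop 2: indeg[4]->0 | ready=[4] | order so far=[1, 2]
  pop 4: indeg[0]->0 | ready=[0] | order so far=[1, 2, 4]
  pop 0: indeg[3]->0 | ready=[3] | order so far=[1, 2, 4, 0]
  pop 3: no out-edges | ready=[] | order so far=[1, 2, 4, 0, 3]
New canonical toposort: [1, 2, 4, 0, 3]
Compare positions:
  Node 0: index 3 -> 3 (same)
  Node 1: index 0 -> 0 (same)
  Node 2: index 1 -> 1 (same)
  Node 3: index 4 -> 4 (same)
  Node 4: index 2 -> 2 (same)
Nodes that changed position: none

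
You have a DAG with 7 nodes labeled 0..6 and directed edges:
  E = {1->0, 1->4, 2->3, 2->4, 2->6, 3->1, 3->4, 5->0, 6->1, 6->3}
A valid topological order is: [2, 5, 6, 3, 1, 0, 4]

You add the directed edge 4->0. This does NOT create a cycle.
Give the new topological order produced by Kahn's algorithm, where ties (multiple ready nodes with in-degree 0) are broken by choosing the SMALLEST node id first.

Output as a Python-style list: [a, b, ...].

Old toposort: [2, 5, 6, 3, 1, 0, 4]
Added edge: 4->0
Position of 4 (6) > position of 0 (5). Must reorder: 4 must now come before 0.
Run Kahn's algorithm (break ties by smallest node id):
  initial in-degrees: [3, 2, 0, 2, 3, 0, 1]
  ready (indeg=0): [2, 5]
  pop 2: indeg[3]->1; indeg[4]->2; indeg[6]->0 | ready=[5, 6] | order so far=[2]
  pop 5: indeg[0]->2 | ready=[6] | order so far=[2, 5]
  pop 6: indeg[1]->1; indeg[3]->0 | ready=[3] | order so far=[2, 5, 6]
  pop 3: indeg[1]->0; indeg[4]->1 | ready=[1] | order so far=[2, 5, 6, 3]
  pop 1: indeg[0]->1; indeg[4]->0 | ready=[4] | order so far=[2, 5, 6, 3, 1]
  pop 4: indeg[0]->0 | ready=[0] | order so far=[2, 5, 6, 3, 1, 4]
  pop 0: no out-edges | ready=[] | order so far=[2, 5, 6, 3, 1, 4, 0]
  Result: [2, 5, 6, 3, 1, 4, 0]

Answer: [2, 5, 6, 3, 1, 4, 0]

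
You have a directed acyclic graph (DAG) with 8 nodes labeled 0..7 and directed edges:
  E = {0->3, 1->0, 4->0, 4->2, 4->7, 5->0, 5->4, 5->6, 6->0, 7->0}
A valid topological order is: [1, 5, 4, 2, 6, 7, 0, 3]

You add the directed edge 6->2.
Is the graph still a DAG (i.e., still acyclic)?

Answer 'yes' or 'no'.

Answer: yes

Derivation:
Given toposort: [1, 5, 4, 2, 6, 7, 0, 3]
Position of 6: index 4; position of 2: index 3
New edge 6->2: backward (u after v in old order)
Backward edge: old toposort is now invalid. Check if this creates a cycle.
Does 2 already reach 6? Reachable from 2: [2]. NO -> still a DAG (reorder needed).
Still a DAG? yes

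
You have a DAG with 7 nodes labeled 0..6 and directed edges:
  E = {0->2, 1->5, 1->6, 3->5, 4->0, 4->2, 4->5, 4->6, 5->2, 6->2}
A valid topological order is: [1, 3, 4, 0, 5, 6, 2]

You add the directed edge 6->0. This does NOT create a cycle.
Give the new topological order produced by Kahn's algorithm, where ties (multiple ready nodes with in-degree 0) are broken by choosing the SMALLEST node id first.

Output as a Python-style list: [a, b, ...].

Old toposort: [1, 3, 4, 0, 5, 6, 2]
Added edge: 6->0
Position of 6 (5) > position of 0 (3). Must reorder: 6 must now come before 0.
Run Kahn's algorithm (break ties by smallest node id):
  initial in-degrees: [2, 0, 4, 0, 0, 3, 2]
  ready (indeg=0): [1, 3, 4]
  pop 1: indeg[5]->2; indeg[6]->1 | ready=[3, 4] | order so far=[1]
  pop 3: indeg[5]->1 | ready=[4] | order so far=[1, 3]
  pop 4: indeg[0]->1; indeg[2]->3; indeg[5]->0; indeg[6]->0 | ready=[5, 6] | order so far=[1, 3, 4]
  pop 5: indeg[2]->2 | ready=[6] | order so far=[1, 3, 4, 5]
  pop 6: indeg[0]->0; indeg[2]->1 | ready=[0] | order so far=[1, 3, 4, 5, 6]
  pop 0: indeg[2]->0 | ready=[2] | order so far=[1, 3, 4, 5, 6, 0]
  pop 2: no out-edges | ready=[] | order so far=[1, 3, 4, 5, 6, 0, 2]
  Result: [1, 3, 4, 5, 6, 0, 2]

Answer: [1, 3, 4, 5, 6, 0, 2]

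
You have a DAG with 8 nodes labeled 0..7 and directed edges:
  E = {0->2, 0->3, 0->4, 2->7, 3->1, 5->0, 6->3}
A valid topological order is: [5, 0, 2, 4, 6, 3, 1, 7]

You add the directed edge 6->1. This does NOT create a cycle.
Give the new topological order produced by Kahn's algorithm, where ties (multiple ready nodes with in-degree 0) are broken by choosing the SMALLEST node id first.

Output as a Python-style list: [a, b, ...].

Answer: [5, 0, 2, 4, 6, 3, 1, 7]

Derivation:
Old toposort: [5, 0, 2, 4, 6, 3, 1, 7]
Added edge: 6->1
Position of 6 (4) < position of 1 (6). Old order still valid.
Run Kahn's algorithm (break ties by smallest node id):
  initial in-degrees: [1, 2, 1, 2, 1, 0, 0, 1]
  ready (indeg=0): [5, 6]
  pop 5: indeg[0]->0 | ready=[0, 6] | order so far=[5]
  pop 0: indeg[2]->0; indeg[3]->1; indeg[4]->0 | ready=[2, 4, 6] | order so far=[5, 0]
  pop 2: indeg[7]->0 | ready=[4, 6, 7] | order so far=[5, 0, 2]
  pop 4: no out-edges | ready=[6, 7] | order so far=[5, 0, 2, 4]
  pop 6: indeg[1]->1; indeg[3]->0 | ready=[3, 7] | order so far=[5, 0, 2, 4, 6]
  pop 3: indeg[1]->0 | ready=[1, 7] | order so far=[5, 0, 2, 4, 6, 3]
  pop 1: no out-edges | ready=[7] | order so far=[5, 0, 2, 4, 6, 3, 1]
  pop 7: no out-edges | ready=[] | order so far=[5, 0, 2, 4, 6, 3, 1, 7]
  Result: [5, 0, 2, 4, 6, 3, 1, 7]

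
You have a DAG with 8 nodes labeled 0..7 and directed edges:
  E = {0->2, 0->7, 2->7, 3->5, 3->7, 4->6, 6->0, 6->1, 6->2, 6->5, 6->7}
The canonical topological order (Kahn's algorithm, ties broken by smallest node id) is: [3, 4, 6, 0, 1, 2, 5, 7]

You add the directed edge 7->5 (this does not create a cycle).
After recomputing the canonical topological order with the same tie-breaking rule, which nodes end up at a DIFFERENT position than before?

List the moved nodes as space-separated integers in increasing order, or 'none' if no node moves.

Answer: 5 7

Derivation:
Old toposort: [3, 4, 6, 0, 1, 2, 5, 7]
Added edge 7->5
Recompute Kahn (smallest-id tiebreak):
  initial in-degrees: [1, 1, 2, 0, 0, 3, 1, 4]
  ready (indeg=0): [3, 4]
  pop 3: indeg[5]->2; indeg[7]->3 | ready=[4] | order so far=[3]
  pop 4: indeg[6]->0 | ready=[6] | order so far=[3, 4]
  pop 6: indeg[0]->0; indeg[1]->0; indeg[2]->1; indeg[5]->1; indeg[7]->2 | ready=[0, 1] | order so far=[3, 4, 6]
  pop 0: indeg[2]->0; indeg[7]->1 | ready=[1, 2] | order so far=[3, 4, 6, 0]
  pop 1: no out-edges | ready=[2] | order so far=[3, 4, 6, 0, 1]
  pop 2: indeg[7]->0 | ready=[7] | order so far=[3, 4, 6, 0, 1, 2]
  pop 7: indeg[5]->0 | ready=[5] | order so far=[3, 4, 6, 0, 1, 2, 7]
  pop 5: no out-edges | ready=[] | order so far=[3, 4, 6, 0, 1, 2, 7, 5]
New canonical toposort: [3, 4, 6, 0, 1, 2, 7, 5]
Compare positions:
  Node 0: index 3 -> 3 (same)
  Node 1: index 4 -> 4 (same)
  Node 2: index 5 -> 5 (same)
  Node 3: index 0 -> 0 (same)
  Node 4: index 1 -> 1 (same)
  Node 5: index 6 -> 7 (moved)
  Node 6: index 2 -> 2 (same)
  Node 7: index 7 -> 6 (moved)
Nodes that changed position: 5 7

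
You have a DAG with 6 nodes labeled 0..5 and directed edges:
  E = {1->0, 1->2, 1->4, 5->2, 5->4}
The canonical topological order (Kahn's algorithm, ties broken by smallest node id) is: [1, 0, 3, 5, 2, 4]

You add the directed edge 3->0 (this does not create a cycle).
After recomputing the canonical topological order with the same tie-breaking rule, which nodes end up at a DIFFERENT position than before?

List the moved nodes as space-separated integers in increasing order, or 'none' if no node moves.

Answer: 0 3

Derivation:
Old toposort: [1, 0, 3, 5, 2, 4]
Added edge 3->0
Recompute Kahn (smallest-id tiebreak):
  initial in-degrees: [2, 0, 2, 0, 2, 0]
  ready (indeg=0): [1, 3, 5]
  pop 1: indeg[0]->1; indeg[2]->1; indeg[4]->1 | ready=[3, 5] | order so far=[1]
  pop 3: indeg[0]->0 | ready=[0, 5] | order so far=[1, 3]
  pop 0: no out-edges | ready=[5] | order so far=[1, 3, 0]
  pop 5: indeg[2]->0; indeg[4]->0 | ready=[2, 4] | order so far=[1, 3, 0, 5]
  pop 2: no out-edges | ready=[4] | order so far=[1, 3, 0, 5, 2]
  pop 4: no out-edges | ready=[] | order so far=[1, 3, 0, 5, 2, 4]
New canonical toposort: [1, 3, 0, 5, 2, 4]
Compare positions:
  Node 0: index 1 -> 2 (moved)
  Node 1: index 0 -> 0 (same)
  Node 2: index 4 -> 4 (same)
  Node 3: index 2 -> 1 (moved)
  Node 4: index 5 -> 5 (same)
  Node 5: index 3 -> 3 (same)
Nodes that changed position: 0 3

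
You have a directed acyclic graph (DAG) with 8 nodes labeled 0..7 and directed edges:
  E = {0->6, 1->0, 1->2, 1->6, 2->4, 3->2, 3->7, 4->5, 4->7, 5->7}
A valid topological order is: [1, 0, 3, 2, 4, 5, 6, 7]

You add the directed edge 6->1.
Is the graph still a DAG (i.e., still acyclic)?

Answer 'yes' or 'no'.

Answer: no

Derivation:
Given toposort: [1, 0, 3, 2, 4, 5, 6, 7]
Position of 6: index 6; position of 1: index 0
New edge 6->1: backward (u after v in old order)
Backward edge: old toposort is now invalid. Check if this creates a cycle.
Does 1 already reach 6? Reachable from 1: [0, 1, 2, 4, 5, 6, 7]. YES -> cycle!
Still a DAG? no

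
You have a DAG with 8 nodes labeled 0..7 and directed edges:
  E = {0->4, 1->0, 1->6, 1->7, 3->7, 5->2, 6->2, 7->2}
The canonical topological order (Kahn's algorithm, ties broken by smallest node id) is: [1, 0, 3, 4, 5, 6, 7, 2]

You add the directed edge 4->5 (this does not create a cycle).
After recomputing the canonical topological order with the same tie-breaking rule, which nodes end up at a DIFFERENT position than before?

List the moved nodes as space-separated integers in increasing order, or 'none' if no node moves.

Answer: none

Derivation:
Old toposort: [1, 0, 3, 4, 5, 6, 7, 2]
Added edge 4->5
Recompute Kahn (smallest-id tiebreak):
  initial in-degrees: [1, 0, 3, 0, 1, 1, 1, 2]
  ready (indeg=0): [1, 3]
  pop 1: indeg[0]->0; indeg[6]->0; indeg[7]->1 | ready=[0, 3, 6] | order so far=[1]
  pop 0: indeg[4]->0 | ready=[3, 4, 6] | order so far=[1, 0]
  pop 3: indeg[7]->0 | ready=[4, 6, 7] | order so far=[1, 0, 3]
  pop 4: indeg[5]->0 | ready=[5, 6, 7] | order so far=[1, 0, 3, 4]
  pop 5: indeg[2]->2 | ready=[6, 7] | order so far=[1, 0, 3, 4, 5]
  pop 6: indeg[2]->1 | ready=[7] | order so far=[1, 0, 3, 4, 5, 6]
  pop 7: indeg[2]->0 | ready=[2] | order so far=[1, 0, 3, 4, 5, 6, 7]
  pop 2: no out-edges | ready=[] | order so far=[1, 0, 3, 4, 5, 6, 7, 2]
New canonical toposort: [1, 0, 3, 4, 5, 6, 7, 2]
Compare positions:
  Node 0: index 1 -> 1 (same)
  Node 1: index 0 -> 0 (same)
  Node 2: index 7 -> 7 (same)
  Node 3: index 2 -> 2 (same)
  Node 4: index 3 -> 3 (same)
  Node 5: index 4 -> 4 (same)
  Node 6: index 5 -> 5 (same)
  Node 7: index 6 -> 6 (same)
Nodes that changed position: none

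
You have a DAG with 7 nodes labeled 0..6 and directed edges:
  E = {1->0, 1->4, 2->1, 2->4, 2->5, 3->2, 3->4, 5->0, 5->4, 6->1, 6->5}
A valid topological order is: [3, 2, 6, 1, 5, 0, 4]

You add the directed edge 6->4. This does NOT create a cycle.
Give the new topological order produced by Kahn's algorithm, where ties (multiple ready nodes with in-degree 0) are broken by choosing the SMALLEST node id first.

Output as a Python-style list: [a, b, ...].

Old toposort: [3, 2, 6, 1, 5, 0, 4]
Added edge: 6->4
Position of 6 (2) < position of 4 (6). Old order still valid.
Run Kahn's algorithm (break ties by smallest node id):
  initial in-degrees: [2, 2, 1, 0, 5, 2, 0]
  ready (indeg=0): [3, 6]
  pop 3: indeg[2]->0; indeg[4]->4 | ready=[2, 6] | order so far=[3]
  pop 2: indeg[1]->1; indeg[4]->3; indeg[5]->1 | ready=[6] | order so far=[3, 2]
  pop 6: indeg[1]->0; indeg[4]->2; indeg[5]->0 | ready=[1, 5] | order so far=[3, 2, 6]
  pop 1: indeg[0]->1; indeg[4]->1 | ready=[5] | order so far=[3, 2, 6, 1]
  pop 5: indeg[0]->0; indeg[4]->0 | ready=[0, 4] | order so far=[3, 2, 6, 1, 5]
  pop 0: no out-edges | ready=[4] | order so far=[3, 2, 6, 1, 5, 0]
  pop 4: no out-edges | ready=[] | order so far=[3, 2, 6, 1, 5, 0, 4]
  Result: [3, 2, 6, 1, 5, 0, 4]

Answer: [3, 2, 6, 1, 5, 0, 4]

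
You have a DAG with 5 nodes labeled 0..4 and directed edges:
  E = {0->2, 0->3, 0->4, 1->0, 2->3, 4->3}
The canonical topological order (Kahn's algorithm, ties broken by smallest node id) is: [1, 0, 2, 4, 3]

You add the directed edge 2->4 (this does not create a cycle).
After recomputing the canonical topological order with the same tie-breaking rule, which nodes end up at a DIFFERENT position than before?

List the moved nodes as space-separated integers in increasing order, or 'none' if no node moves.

Answer: none

Derivation:
Old toposort: [1, 0, 2, 4, 3]
Added edge 2->4
Recompute Kahn (smallest-id tiebreak):
  initial in-degrees: [1, 0, 1, 3, 2]
  ready (indeg=0): [1]
  pop 1: indeg[0]->0 | ready=[0] | order so far=[1]
  pop 0: indeg[2]->0; indeg[3]->2; indeg[4]->1 | ready=[2] | order so far=[1, 0]
  pop 2: indeg[3]->1; indeg[4]->0 | ready=[4] | order so far=[1, 0, 2]
  pop 4: indeg[3]->0 | ready=[3] | order so far=[1, 0, 2, 4]
  pop 3: no out-edges | ready=[] | order so far=[1, 0, 2, 4, 3]
New canonical toposort: [1, 0, 2, 4, 3]
Compare positions:
  Node 0: index 1 -> 1 (same)
  Node 1: index 0 -> 0 (same)
  Node 2: index 2 -> 2 (same)
  Node 3: index 4 -> 4 (same)
  Node 4: index 3 -> 3 (same)
Nodes that changed position: none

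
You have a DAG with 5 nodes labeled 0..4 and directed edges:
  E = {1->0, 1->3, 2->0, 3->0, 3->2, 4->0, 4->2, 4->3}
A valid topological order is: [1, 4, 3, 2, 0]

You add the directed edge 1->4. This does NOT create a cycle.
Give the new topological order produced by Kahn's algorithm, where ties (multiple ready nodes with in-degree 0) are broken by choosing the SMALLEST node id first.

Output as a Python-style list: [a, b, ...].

Answer: [1, 4, 3, 2, 0]

Derivation:
Old toposort: [1, 4, 3, 2, 0]
Added edge: 1->4
Position of 1 (0) < position of 4 (1). Old order still valid.
Run Kahn's algorithm (break ties by smallest node id):
  initial in-degrees: [4, 0, 2, 2, 1]
  ready (indeg=0): [1]
  pop 1: indeg[0]->3; indeg[3]->1; indeg[4]->0 | ready=[4] | order so far=[1]
  pop 4: indeg[0]->2; indeg[2]->1; indeg[3]->0 | ready=[3] | order so far=[1, 4]
  pop 3: indeg[0]->1; indeg[2]->0 | ready=[2] | order so far=[1, 4, 3]
  pop 2: indeg[0]->0 | ready=[0] | order so far=[1, 4, 3, 2]
  pop 0: no out-edges | ready=[] | order so far=[1, 4, 3, 2, 0]
  Result: [1, 4, 3, 2, 0]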